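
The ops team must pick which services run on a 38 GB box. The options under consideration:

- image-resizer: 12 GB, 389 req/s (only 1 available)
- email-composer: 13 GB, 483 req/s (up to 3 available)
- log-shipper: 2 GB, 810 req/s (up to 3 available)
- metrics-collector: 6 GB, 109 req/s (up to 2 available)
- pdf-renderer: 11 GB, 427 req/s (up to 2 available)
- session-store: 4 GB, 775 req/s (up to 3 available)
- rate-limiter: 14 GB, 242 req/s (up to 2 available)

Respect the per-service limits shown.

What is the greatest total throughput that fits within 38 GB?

By throughput per GB: log-shipper 405.00, session-store 193.75, pdf-renderer 38.82, email-composer 37.15 lead.
Taking the top-ratio services first gives 3×log-shipper + metrics-collector + pdf-renderer + 3×session-store for 5291 (35 GB).
Dropping pdf-renderer frees 11 GB; slotting in email-composer (13 GB) lifts the total to 5347 at 37 GB.
The spare 1 GB is too small for any remaining service, and no exchange beats 5347.

5347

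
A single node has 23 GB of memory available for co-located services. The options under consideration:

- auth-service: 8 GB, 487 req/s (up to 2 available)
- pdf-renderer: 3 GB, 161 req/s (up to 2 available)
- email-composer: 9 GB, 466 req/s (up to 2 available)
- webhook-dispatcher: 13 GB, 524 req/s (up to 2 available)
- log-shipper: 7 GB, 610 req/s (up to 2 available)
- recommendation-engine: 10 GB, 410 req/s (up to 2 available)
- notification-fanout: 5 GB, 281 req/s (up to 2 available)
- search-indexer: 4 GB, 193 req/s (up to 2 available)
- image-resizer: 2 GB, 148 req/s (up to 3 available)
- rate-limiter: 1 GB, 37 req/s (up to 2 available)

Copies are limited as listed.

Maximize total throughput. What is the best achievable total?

1825

Taking pdf-renderer + 2×log-shipper + 3×image-resizer: 23 GB used, 1825 in throughput.
Every other selection either busts 23 GB or exceeds an availability limit or fails to beat 1825.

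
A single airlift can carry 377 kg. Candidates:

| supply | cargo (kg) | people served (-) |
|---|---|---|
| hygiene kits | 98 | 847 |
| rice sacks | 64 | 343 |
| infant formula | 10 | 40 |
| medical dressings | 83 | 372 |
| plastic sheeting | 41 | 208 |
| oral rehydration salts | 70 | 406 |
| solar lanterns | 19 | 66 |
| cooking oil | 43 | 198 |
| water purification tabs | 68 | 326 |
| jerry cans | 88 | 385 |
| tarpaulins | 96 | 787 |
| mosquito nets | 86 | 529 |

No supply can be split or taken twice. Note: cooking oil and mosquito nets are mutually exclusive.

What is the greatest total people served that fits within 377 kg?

2635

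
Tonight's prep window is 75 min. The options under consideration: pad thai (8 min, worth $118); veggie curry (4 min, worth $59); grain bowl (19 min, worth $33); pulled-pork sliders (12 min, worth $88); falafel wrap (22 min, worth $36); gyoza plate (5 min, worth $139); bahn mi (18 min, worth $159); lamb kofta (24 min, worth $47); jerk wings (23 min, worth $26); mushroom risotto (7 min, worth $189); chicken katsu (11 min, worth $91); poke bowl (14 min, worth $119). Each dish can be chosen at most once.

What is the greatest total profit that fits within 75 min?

903

Filling by ratio: pad thai + veggie curry + gyoza plate + bahn mi + mushroom risotto + chicken katsu + poke bowl for 874, with 8 min left unused.
Dropping veggie curry frees 4 min; slotting in pulled-pork sliders (12 min) lifts the total to 903 at 75 min.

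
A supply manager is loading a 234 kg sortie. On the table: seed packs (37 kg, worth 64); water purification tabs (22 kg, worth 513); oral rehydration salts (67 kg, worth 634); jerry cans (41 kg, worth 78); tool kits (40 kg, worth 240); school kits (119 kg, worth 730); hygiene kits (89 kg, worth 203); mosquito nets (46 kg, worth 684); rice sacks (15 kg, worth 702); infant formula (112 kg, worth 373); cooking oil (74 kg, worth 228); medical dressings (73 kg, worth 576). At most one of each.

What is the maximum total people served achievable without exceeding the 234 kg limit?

3109

By people served per kg: rice sacks 46.80, water purification tabs 23.32, mosquito nets 14.87 lead.
Taking water purification tabs + oral rehydration salts + mosquito nets + rice sacks + medical dressings: 223 kg used, 3109 in people served.
Nothing else within 234 kg beats 3109.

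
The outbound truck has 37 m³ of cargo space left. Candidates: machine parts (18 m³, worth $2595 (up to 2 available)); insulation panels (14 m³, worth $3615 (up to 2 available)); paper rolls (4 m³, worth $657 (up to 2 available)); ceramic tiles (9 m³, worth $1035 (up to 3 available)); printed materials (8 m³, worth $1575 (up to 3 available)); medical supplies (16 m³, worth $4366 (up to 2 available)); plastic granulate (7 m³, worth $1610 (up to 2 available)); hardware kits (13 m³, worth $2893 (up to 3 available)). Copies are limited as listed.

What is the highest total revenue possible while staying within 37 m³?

9591

Filling by ratio: paper rolls + 2×medical supplies for 9389, with 1 m³ left unused.
The 20 m³ tied up in paper rolls and medical supplies is better spent on insulation panels + plastic granulate — total rises to 9591 (37 m³).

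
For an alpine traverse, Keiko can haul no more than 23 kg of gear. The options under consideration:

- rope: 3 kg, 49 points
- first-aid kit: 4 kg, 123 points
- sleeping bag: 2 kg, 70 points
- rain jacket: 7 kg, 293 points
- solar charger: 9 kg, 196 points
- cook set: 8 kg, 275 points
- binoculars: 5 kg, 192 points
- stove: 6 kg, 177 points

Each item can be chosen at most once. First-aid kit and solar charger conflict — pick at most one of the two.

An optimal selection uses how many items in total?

Best achievable utility is 830.
For example sleeping bag + rain jacket + cook set + binoculars achieves it, using 22 kg.
Any selection reaching 830 contains exactly 4 items.

4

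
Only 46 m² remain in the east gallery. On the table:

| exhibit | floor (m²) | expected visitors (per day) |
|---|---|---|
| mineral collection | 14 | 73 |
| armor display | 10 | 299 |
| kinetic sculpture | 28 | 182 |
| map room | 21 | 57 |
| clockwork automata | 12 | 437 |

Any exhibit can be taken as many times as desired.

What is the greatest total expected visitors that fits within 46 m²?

Ranking by ratio (expected visitors/m²): clockwork automata 36.42, armor display 29.90, kinetic sculpture 6.50.
The ratio ordering already packs tightly: armor display + 3×clockwork automata, 46 m², 1610.
That's the maximum — no swap from here does better than 1610.

1610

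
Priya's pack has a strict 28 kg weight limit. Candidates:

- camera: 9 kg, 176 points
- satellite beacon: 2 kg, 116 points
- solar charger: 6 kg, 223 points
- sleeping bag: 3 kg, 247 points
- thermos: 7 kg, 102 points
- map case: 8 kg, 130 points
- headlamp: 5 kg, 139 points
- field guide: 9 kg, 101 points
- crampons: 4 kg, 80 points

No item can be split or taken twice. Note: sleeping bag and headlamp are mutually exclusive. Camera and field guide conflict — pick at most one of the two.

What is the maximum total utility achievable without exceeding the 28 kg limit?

Density check — sleeping bag 82.33, satellite beacon 58.00, solar charger 37.17, headlamp 27.80 are the best per kg.
Taking camera + satellite beacon + solar charger + sleeping bag + map case: 28 kg used, 892 in utility.
That's the maximum — no feasible swap from here does better than 892.

892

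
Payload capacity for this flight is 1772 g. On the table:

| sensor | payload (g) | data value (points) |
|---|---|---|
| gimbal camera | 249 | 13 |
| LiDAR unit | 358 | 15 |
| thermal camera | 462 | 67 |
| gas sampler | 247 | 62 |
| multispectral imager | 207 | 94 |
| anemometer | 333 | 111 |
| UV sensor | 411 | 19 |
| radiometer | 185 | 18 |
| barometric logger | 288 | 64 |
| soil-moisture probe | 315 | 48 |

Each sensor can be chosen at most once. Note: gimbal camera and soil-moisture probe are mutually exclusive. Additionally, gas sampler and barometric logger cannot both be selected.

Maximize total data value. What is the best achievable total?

Taking thermal camera + gas sampler + multispectral imager + anemometer + radiometer + soil-moisture probe: 1749 g used, 400 in data value.
The closest alternative, thermal camera + multispectral imager + anemometer + barometric logger + soil-moisture probe, reaches only 384.

400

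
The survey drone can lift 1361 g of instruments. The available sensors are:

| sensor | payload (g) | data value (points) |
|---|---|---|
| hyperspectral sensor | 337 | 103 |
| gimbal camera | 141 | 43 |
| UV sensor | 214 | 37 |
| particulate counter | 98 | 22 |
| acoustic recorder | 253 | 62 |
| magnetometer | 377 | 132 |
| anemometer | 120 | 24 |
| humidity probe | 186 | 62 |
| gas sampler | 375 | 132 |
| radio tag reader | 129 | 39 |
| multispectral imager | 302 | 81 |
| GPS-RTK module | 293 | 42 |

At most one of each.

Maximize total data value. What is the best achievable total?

449

By data value per g: gas sampler 0.35, magnetometer 0.35, humidity probe 0.33, hyperspectral sensor 0.31 lead.
Filling by ratio: hyperspectral sensor + magnetometer + humidity probe + gas sampler for 429, with 86 g left unused.
Dropping humidity probe frees 186 g; slotting in gimbal camera + radio tag reader (270 g) lifts the total to 449 at 1359 g.
Runner-up hyperspectral sensor + gimbal camera + magnetometer + anemometer + gas sampler tops out at 434.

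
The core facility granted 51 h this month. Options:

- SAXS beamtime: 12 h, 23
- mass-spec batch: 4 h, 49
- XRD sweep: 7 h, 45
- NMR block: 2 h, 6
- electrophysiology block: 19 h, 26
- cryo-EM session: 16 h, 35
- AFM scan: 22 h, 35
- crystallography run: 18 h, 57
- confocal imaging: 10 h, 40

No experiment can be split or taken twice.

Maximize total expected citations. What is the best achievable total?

Density check — mass-spec batch 12.25, XRD sweep 6.43, confocal imaging 4.00 are the best per h.
Filling by ratio: mass-spec batch + XRD sweep + NMR block + crystallography run + confocal imaging for 197, with 10 h left unused.
The 2 h tied up in NMR block is better spent on SAXS beamtime — total rises to 214 (51 h).
No other feasible combination exceeds 214.

214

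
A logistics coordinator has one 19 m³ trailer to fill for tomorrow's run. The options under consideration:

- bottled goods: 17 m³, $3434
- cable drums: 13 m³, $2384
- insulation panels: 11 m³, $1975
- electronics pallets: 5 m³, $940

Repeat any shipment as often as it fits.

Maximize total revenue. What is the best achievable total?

3434

Ranking by ratio (revenue/m³): bottled goods 202.00, electronics pallets 188.00, cable drums 183.38, insulation panels 179.55.
Taking bottled goods: 17 m³ used, 3434 in revenue.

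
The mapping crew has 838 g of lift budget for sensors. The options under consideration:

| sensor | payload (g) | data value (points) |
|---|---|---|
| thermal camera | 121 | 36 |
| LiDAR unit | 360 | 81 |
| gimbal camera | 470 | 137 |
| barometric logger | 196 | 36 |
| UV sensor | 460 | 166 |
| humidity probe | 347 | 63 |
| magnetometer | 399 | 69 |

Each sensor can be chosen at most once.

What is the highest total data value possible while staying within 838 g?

247

The ratio heuristic lands on thermal camera + barometric logger + UV sensor (238) but leaves 61 g idle.
Dropping thermal camera and barometric logger frees 317 g; slotting in LiDAR unit (360 g) lifts the total to 247 at 820 g.
Next best is thermal camera + barometric logger + UV sensor at 238 (777 g) — short by 9.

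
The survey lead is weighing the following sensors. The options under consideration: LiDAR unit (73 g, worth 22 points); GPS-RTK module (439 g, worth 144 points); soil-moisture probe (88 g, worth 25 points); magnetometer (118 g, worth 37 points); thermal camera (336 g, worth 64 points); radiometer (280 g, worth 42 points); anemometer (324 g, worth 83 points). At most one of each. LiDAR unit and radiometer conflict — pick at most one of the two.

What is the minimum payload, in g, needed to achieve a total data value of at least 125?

Need the lightest bundle worth ≥ 125.
Taking GPS-RTK module gives 144 (≥ 125) for 439 g.
Any bundle with less than 439 g falls short of 125.

439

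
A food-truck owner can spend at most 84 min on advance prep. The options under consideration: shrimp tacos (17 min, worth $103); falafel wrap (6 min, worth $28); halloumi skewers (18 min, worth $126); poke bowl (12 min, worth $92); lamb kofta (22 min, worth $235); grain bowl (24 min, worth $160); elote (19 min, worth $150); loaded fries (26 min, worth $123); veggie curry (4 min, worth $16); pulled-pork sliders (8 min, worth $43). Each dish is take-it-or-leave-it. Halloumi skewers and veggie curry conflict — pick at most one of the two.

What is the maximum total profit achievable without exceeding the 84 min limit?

671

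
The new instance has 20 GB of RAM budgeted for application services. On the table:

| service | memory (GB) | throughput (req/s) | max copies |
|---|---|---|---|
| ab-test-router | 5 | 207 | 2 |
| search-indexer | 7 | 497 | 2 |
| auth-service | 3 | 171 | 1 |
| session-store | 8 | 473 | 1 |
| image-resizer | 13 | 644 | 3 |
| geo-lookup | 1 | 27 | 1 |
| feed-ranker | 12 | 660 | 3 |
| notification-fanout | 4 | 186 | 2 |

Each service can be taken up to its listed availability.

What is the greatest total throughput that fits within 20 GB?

1228

Density check — search-indexer 71.00, session-store 59.12, auth-service 57.00, feed-ranker 55.00 are the best per GB.
A density-first pass picks 2×search-indexer + auth-service + geo-lookup — 1192 at 18 GB.
Replace auth-service with ab-test-router: the trade gains 36 net, giving 1228 at 20 GB.
Nothing else within 20 GB beats 1228.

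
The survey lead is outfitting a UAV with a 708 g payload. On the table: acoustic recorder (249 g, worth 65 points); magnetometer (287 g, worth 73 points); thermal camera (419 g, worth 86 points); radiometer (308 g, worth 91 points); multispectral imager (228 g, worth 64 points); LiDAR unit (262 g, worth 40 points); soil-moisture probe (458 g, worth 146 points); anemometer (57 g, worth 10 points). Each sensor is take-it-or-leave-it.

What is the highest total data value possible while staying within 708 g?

By data value per g: soil-moisture probe 0.32, radiometer 0.30, multispectral imager 0.28, acoustic recorder 0.26 lead.
Greedy by ratio would take multispectral imager + soil-moisture probe: 686 g used, total 210.
Replace multispectral imager with acoustic recorder: the trade gains 1 net, giving 211 at 707 g.
The spare 1 g is too small for any remaining sensor, and no exchange beats 211.

211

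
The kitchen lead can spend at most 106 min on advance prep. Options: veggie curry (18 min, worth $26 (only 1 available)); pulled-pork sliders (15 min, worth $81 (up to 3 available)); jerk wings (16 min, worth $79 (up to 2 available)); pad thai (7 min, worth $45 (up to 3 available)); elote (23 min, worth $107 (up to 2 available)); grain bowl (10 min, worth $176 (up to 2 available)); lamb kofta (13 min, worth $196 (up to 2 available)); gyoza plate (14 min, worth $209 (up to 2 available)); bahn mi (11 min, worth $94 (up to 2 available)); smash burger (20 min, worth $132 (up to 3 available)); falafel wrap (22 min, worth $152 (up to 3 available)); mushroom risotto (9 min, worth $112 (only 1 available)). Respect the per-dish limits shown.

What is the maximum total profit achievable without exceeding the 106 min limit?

Best packing: 2×grain bowl + 2×lamb kofta + 2×gyoza plate + 2×bahn mi + mushroom risotto — 105 min, 1462 total.
Every other selection either busts 106 min or exceeds an availability limit or fails to beat 1462.

1462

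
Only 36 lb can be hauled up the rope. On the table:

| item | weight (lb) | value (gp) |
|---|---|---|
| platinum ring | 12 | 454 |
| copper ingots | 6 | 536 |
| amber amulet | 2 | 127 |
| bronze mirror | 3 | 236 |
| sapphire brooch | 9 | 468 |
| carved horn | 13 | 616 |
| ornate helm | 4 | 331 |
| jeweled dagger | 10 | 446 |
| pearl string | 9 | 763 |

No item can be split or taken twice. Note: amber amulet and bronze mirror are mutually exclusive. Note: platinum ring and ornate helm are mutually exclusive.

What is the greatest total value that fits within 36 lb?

2482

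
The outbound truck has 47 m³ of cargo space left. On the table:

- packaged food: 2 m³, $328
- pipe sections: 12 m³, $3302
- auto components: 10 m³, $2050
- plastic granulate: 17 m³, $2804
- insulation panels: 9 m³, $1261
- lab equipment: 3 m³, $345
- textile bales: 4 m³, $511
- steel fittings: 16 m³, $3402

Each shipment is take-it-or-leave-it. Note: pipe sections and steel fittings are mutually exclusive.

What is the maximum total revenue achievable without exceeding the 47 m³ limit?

9012

Pipe sections + auto components + plastic granulate + lab equipment + textile bales uses 46 of the 47 m³ and totals 9012.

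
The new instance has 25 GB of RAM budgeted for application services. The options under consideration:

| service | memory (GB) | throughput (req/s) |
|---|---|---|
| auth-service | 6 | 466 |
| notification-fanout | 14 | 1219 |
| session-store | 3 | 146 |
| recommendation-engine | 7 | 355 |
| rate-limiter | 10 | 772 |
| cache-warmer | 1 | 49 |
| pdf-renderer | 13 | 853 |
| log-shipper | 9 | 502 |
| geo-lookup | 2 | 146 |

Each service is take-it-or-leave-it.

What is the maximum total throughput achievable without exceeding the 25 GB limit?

Taking the top-ratio services first gives auth-service + notification-fanout + cache-warmer + geo-lookup for 1880 (23 GB).
Dropping auth-service and geo-lookup frees 8 GB; slotting in rate-limiter (10 GB) lifts the total to 2040 at 25 GB.

2040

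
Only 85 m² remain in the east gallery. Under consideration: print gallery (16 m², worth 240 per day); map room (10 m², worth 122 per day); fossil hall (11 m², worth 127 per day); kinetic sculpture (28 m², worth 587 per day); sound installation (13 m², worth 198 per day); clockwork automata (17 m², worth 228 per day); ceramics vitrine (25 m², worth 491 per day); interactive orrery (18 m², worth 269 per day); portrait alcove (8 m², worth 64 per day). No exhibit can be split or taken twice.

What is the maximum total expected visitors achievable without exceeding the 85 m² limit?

1545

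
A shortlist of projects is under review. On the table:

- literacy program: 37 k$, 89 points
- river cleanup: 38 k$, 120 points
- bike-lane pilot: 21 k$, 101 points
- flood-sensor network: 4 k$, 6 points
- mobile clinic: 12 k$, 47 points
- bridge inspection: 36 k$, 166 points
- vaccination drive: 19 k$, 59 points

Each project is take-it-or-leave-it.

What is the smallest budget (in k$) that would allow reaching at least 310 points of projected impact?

Need the lightest bundle worth ≥ 310.
bike-lane pilot + mobile clinic + bridge inspection reaches 314 using 69 k$.
No combination under 69 k$ hits 310.

69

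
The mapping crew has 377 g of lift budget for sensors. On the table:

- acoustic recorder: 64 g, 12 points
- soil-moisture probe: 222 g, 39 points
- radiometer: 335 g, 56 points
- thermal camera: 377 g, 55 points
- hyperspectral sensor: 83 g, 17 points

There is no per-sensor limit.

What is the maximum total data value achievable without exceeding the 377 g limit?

Filling by ratio: 4×hyperspectral sensor for 68, with 45 g left unused.
The 83 g tied up in hyperspectral sensor is better spent on 2×acoustic recorder — total rises to 75 (377 g).
Every other selection either busts 377 g or fails to beat 75.

75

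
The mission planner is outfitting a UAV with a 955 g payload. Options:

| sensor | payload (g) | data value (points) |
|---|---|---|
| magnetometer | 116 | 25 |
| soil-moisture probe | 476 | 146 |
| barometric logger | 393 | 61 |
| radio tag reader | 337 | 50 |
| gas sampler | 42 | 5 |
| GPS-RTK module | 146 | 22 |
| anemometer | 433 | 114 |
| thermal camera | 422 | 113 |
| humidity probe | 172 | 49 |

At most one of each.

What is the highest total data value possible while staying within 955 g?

Density check — soil-moisture probe 0.31, humidity probe 0.28, thermal camera 0.27, anemometer 0.26 are the best per g.
Filling by ratio: magnetometer + soil-moisture probe + gas sampler + GPS-RTK module + humidity probe for 247, with 3 g left unused.
Replace magnetometer and GPS-RTK module and humidity probe with anemometer: the trade gains 18 net, giving 265 at 951 g.

265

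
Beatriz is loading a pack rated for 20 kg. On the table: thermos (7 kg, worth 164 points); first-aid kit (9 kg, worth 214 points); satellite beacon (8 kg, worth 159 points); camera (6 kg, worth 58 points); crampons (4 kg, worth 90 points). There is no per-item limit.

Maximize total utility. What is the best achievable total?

468

Ranking by ratio (utility/kg): first-aid kit 23.78, thermos 23.43, crampons 22.50, satellite beacon 19.88.
A density-first pass picks 2×first-aid kit — 428 at 18 kg.
Dropping first-aid kit frees 9 kg; slotting in thermos + crampons (11 kg) lifts the total to 468 at 20 kg.
That's the maximum — no swap from here does better than 468.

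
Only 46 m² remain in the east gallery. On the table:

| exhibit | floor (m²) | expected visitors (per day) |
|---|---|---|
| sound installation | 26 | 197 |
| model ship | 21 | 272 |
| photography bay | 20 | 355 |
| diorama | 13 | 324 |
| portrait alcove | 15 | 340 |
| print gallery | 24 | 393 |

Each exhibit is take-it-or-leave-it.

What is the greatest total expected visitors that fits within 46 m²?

748

Greedy by ratio would take diorama + portrait alcove: 28 m² used, total 664.
Replace diorama and portrait alcove with photography bay + print gallery: the trade gains 84 net, giving 748 at 44 m².
The spare 2 m² is too small for any remaining exhibit, and no exchange beats 748.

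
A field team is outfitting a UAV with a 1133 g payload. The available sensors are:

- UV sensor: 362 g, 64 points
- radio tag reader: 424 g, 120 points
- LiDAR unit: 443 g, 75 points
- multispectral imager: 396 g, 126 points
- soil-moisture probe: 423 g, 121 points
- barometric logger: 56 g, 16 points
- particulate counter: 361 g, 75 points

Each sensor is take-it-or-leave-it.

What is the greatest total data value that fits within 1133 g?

265

Filling by ratio: multispectral imager + soil-moisture probe + barometric logger for 263, with 258 g left unused.
Replace soil-moisture probe and barometric logger with UV sensor + particulate counter: the trade gains 2 net, giving 265 at 1119 g.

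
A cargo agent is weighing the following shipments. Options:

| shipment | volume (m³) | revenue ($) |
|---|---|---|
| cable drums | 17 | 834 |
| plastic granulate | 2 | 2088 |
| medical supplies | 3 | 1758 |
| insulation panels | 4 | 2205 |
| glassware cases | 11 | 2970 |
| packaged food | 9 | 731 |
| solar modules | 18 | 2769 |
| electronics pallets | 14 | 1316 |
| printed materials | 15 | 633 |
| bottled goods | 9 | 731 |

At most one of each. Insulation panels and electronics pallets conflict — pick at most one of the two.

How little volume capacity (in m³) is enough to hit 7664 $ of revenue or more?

Need the lightest bundle worth ≥ 7664.
Taking plastic granulate + medical supplies + insulation panels + glassware cases gives 9021 (≥ 7664) for 20 m³.
No combination under 20 m³ hits 7664.

20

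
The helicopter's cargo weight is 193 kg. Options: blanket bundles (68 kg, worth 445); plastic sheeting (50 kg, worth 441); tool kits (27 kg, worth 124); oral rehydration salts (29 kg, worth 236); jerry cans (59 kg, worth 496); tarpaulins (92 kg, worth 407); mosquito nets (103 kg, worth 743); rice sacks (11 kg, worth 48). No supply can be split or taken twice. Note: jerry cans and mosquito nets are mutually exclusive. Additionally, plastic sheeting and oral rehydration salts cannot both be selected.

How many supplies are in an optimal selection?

Optimal total is 1430.
For example blanket bundles + plastic sheeting + jerry cans + rice sacks achieves it, using 188 kg.
Every optimal selection uses 4 supplies.

4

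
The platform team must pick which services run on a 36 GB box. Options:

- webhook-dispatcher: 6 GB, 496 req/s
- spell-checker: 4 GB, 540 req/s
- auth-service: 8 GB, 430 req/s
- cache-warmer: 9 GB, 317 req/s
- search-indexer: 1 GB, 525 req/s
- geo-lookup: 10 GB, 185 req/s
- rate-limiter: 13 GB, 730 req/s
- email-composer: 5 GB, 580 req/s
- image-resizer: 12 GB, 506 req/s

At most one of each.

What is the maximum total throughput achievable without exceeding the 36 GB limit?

Filling by ratio: webhook-dispatcher + spell-checker + search-indexer + rate-limiter + email-composer for 2871, with 7 GB left unused.
Replace rate-limiter with auth-service + image-resizer: the trade gains 206 net, giving 3077 at 36 GB.
Runner-up webhook-dispatcher + spell-checker + auth-service + cache-warmer + search-indexer + email-composer tops out at 2888.

3077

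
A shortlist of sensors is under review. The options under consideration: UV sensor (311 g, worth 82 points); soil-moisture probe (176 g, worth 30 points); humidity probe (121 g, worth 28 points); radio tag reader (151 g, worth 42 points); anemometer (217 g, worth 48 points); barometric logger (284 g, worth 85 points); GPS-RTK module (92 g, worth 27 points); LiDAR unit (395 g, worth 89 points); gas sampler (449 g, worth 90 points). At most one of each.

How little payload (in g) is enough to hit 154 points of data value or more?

Look for the lowest-payload combination reaching 154.
radio tag reader + barometric logger + GPS-RTK module: 154 data value at 527 g.
No combination under 527 g hits 154.

527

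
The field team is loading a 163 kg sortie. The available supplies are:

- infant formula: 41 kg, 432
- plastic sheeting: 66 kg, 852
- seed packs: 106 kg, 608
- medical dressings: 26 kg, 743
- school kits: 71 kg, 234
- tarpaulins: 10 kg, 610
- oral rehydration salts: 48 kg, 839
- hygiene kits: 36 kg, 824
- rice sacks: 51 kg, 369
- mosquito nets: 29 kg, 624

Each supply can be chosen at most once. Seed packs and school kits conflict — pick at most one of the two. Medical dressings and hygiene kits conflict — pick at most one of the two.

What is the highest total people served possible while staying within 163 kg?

3248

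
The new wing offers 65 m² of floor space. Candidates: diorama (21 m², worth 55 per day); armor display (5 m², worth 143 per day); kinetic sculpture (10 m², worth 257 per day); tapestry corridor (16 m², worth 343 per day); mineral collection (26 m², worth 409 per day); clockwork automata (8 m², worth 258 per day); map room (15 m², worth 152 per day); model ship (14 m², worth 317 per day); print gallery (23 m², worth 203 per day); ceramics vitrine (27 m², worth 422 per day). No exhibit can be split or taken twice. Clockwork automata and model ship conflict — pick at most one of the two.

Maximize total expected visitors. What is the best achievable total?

Taking armor display + kinetic sculpture + tapestry corridor + mineral collection + clockwork automata: 65 m² used, 1410 in expected visitors.
Next best is kinetic sculpture + tapestry corridor + clockwork automata + ceramics vitrine at 1280 (61 m²) — short by 130.

1410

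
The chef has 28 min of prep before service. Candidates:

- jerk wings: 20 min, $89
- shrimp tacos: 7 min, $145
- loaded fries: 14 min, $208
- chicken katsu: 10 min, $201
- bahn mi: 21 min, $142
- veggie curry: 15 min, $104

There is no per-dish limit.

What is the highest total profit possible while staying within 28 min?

Density check — shrimp tacos 20.71, chicken katsu 20.10, loaded fries 14.86, veggie curry 6.93 are the best per min.
The ratio ordering already packs tightly: 4×shrimp tacos, 28 min, 580.

580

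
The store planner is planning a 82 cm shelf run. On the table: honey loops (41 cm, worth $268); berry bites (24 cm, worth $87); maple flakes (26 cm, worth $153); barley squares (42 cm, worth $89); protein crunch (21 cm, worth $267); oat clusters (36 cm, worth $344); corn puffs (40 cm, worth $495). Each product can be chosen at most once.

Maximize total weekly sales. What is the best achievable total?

839

Density check — protein crunch 12.71, corn puffs 12.38, oat clusters 9.56, honey loops 6.54 are the best per cm.
Taking the top-ratio products first gives protein crunch + corn puffs for 762 (61 cm).
The 21 cm tied up in protein crunch is better spent on oat clusters — total rises to 839 (76 cm).
Nothing else within 82 cm beats 839.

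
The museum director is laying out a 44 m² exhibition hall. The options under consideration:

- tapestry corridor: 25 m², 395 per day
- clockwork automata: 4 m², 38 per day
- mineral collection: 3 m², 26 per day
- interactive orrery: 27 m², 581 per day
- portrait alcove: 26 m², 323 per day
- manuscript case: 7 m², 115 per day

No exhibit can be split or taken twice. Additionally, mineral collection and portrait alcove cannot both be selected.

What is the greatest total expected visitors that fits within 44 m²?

Ranking by ratio (expected visitors/m²): interactive orrery 21.52, manuscript case 16.43, tapestry corridor 15.80.
Clockwork automata + mineral collection + interactive orrery + manuscript case uses 41 of the 44 m² and totals 760.
Nothing else feasible within 44 m² beats 760.

760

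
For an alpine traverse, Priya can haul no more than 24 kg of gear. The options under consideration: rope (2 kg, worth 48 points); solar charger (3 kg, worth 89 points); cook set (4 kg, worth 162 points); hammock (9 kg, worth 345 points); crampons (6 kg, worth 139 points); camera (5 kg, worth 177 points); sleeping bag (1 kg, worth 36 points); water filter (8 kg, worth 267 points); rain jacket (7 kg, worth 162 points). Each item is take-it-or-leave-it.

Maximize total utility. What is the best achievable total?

A density-first pass picks rope + solar charger + cook set + hammock + camera + sleeping bag — 857 at 24 kg.
Dropping rope and camera and sleeping bag frees 8 kg; slotting in water filter (8 kg) lifts the total to 863 at 24 kg.

863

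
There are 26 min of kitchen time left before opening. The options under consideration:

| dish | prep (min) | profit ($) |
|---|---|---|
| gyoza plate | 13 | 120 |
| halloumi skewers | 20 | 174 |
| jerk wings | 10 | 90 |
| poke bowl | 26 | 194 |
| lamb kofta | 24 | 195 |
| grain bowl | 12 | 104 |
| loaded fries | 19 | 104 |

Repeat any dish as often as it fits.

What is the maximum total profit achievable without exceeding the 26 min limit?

240

2×gyoza plate uses 26 of the 26 min and totals 240.
That's the maximum — no swap from here does better than 240.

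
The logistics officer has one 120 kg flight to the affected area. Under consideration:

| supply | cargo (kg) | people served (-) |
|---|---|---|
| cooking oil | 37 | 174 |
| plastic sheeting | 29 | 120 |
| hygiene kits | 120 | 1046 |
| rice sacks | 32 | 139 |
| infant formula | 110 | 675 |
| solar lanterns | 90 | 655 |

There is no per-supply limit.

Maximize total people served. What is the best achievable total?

Density check — hygiene kits 8.72, solar lanterns 7.28, infant formula 6.14 are the best per kg.
Taking hygiene kits: 120 kg used, 1046 in people served.
Every other selection either busts 120 kg or fails to beat 1046.

1046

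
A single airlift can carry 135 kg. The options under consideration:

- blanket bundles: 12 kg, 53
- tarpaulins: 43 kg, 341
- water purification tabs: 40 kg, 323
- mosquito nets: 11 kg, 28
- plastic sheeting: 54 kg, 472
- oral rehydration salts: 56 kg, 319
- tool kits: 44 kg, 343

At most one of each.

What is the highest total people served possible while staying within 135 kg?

Filling by ratio: blanket bundles + water purification tabs + mosquito nets + plastic sheeting for 876, with 18 kg left unused.
Using the slack differently, tarpaulins + water purification tabs + tool kits comes to 1007 at 127 kg.
Runner-up blanket bundles + mosquito nets + plastic sheeting + tool kits tops out at 896.

1007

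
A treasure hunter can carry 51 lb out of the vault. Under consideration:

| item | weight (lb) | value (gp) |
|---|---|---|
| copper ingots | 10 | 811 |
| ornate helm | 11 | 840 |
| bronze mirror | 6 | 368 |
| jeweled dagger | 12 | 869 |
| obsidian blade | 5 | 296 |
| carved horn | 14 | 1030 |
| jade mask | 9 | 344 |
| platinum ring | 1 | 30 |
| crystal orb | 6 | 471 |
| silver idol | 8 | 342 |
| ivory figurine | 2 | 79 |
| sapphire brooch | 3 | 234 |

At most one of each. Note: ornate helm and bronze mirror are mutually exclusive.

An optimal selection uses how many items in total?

6

Best achievable value is 3814.
One optimal bundle: copper ingots + ornate helm + jeweled dagger + carved horn + platinum ring + sapphire brooch (51 lb).
Every optimal selection uses 6 items.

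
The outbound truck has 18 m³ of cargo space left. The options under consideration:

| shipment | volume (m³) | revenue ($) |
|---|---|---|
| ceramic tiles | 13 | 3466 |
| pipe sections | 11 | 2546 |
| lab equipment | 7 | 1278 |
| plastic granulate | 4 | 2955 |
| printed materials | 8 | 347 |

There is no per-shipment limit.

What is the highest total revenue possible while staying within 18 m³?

The ratio ordering already packs tightly: 4×plastic granulate, 16 m³, 11820.
That's the maximum — no swap from here does better than 11820.

11820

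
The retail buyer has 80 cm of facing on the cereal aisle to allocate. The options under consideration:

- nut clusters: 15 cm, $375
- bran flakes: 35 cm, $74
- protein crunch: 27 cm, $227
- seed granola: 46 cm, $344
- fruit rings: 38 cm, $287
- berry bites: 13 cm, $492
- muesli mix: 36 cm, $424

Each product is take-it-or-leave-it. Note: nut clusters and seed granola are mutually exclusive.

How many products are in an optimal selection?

3

Optimal total is 1291.
For example nut clusters + berry bites + muesli mix achieves it, using 64 cm.
Any selection reaching 1291 contains exactly 3 products.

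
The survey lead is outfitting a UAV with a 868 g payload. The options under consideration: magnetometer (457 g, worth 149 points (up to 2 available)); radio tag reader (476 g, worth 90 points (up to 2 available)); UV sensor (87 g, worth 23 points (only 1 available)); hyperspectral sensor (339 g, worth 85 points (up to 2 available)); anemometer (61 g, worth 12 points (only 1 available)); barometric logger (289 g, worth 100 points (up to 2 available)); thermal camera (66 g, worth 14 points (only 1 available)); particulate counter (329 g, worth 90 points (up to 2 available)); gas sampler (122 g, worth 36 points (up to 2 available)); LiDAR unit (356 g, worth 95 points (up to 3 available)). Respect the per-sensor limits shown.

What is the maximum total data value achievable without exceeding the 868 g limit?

285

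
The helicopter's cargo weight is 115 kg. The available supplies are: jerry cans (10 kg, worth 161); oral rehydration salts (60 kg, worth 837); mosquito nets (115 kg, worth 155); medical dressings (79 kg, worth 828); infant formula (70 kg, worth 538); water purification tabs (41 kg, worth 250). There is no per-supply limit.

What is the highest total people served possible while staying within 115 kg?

1771

The ratio ordering already packs tightly: 11×jerry cans, 110 kg, 1771.
That's the maximum — no swap from here does better than 1771.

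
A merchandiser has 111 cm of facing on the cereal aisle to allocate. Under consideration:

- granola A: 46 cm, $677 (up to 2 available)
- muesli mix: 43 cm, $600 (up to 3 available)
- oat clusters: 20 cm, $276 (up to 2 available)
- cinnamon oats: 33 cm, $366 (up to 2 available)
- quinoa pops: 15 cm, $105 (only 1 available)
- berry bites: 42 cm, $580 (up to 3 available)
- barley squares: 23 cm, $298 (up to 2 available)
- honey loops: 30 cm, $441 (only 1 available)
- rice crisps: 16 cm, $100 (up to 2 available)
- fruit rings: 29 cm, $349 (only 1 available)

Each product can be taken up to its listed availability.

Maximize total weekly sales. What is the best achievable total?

Filling by ratio: 2×granola A + quinoa pops for 1459, with 4 cm left unused.
The 61 cm tied up in granola A and quinoa pops is better spent on berry bites + barley squares — total rises to 1555 (111 cm).
That's the maximum — no swap from here does better than 1555.

1555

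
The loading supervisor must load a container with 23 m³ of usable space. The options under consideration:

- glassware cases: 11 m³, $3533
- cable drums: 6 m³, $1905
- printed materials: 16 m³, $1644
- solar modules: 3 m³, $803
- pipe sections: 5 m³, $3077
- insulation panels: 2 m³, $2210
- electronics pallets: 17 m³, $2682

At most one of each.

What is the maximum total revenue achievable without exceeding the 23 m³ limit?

9623

Glassware cases + solar modules + pipe sections + insulation panels uses 21 of the 23 m³ and totals 9623.
Every other selection either busts 23 m³ or fails to beat 9623.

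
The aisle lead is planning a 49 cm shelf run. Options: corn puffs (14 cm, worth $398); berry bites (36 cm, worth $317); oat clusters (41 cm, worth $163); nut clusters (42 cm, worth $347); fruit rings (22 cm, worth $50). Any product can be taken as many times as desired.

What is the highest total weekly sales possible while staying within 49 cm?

1194

Best packing: 3×corn puffs — 42 cm, 1194 total.
That's the maximum — no swap from here does better than 1194.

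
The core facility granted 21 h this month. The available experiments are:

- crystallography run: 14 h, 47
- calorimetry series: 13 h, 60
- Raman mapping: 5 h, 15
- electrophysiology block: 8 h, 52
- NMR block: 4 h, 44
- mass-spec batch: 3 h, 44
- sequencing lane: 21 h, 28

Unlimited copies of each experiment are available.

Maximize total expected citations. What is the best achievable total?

The ratio ordering already packs tightly: 7×mass-spec batch, 21 h, 308.
That's the maximum — no swap from here does better than 308.

308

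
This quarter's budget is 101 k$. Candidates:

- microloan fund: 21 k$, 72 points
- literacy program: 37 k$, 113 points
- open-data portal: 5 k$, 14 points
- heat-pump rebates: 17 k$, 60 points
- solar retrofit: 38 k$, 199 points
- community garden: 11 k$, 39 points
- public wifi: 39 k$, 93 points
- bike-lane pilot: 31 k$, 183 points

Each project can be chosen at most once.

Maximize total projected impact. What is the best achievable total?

493

A density-first pass picks heat-pump rebates + solar retrofit + community garden + bike-lane pilot — 481 at 97 k$.
Replace heat-pump rebates with microloan fund: the trade gains 12 net, giving 493 at 101 k$.
The closest alternative, heat-pump rebates + solar retrofit + community garden + bike-lane pilot, reaches only 481.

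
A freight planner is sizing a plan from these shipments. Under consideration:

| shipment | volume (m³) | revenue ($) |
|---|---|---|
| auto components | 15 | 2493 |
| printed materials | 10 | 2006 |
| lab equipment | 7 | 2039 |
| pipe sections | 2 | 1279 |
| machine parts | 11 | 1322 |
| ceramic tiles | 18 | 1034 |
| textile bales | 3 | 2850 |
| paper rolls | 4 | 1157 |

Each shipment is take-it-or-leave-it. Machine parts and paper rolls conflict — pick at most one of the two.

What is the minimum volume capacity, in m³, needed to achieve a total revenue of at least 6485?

16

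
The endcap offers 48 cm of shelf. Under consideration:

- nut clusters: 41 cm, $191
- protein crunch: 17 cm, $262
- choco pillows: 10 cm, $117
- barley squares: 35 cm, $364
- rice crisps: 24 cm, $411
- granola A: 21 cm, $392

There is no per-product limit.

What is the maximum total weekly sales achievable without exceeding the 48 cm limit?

Greedy by ratio would take 2×granola A: 42 cm used, total 784.
The 42 cm tied up in 2×granola A is better spent on 2×rice crisps — total rises to 822 (48 cm).
No other feasible combination exceeds 822.

822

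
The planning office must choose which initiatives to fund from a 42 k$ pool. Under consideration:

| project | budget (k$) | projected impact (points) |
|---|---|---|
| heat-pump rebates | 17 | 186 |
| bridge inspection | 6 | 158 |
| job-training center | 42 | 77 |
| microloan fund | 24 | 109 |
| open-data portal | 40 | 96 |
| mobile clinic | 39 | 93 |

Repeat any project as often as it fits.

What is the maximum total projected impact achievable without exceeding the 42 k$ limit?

1106

Ranking by ratio (projected impact/k$): bridge inspection 26.33, heat-pump rebates 10.94, microloan fund 4.54, open-data portal 2.40.
Best packing: 7×bridge inspection — 42 k$, 1106 total.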